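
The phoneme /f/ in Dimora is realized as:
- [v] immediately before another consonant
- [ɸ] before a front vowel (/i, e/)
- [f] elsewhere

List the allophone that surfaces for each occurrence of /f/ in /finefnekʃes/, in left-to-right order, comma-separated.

Occurrence 1 (position 1): before a front vowel (/i, e/) → [ɸ].
Occurrence 2 (position 5): immediately before another consonant → [v].

[ɸ], [v]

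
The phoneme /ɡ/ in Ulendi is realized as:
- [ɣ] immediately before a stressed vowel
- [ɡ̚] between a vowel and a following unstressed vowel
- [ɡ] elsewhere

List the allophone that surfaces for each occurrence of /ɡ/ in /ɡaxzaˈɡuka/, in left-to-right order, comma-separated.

Occurrence 1 (position 1): no conditioning environment matches → elsewhere allophone [ɡ].
Occurrence 2 (position 6): immediately before a stressed vowel → [ɣ].

[ɡ], [ɣ]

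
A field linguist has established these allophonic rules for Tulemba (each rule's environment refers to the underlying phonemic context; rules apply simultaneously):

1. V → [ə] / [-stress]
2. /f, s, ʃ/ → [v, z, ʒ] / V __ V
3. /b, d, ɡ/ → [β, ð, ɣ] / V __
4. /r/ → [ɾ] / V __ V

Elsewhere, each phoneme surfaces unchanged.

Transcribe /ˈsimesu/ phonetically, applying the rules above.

/s/ (word-initial): rule 2 targets it, but not between two vowels → unchanged [s].
/i/ (between /s/ and /m/) is in the target of rule 1 but the environment (in an unstressed syllable) is not met → [i].
/m/ (between /i/ and /e/): no rule targets it → [m].
/e/ (between /m/ and /s/) occurs in an unstressed syllable → [ə] by rule 1.
/s/ — between /e/ and /u/, between two vowels — surfaces as [z] (rule 2).
/u/ meets the environment for rule 1 (in an unstressed syllable) → [ə].

[ˈsiməzə]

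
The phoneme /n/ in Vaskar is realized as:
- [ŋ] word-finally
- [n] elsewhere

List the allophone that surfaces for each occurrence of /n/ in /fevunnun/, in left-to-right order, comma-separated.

Occurrence 1 (position 5): no conditioning environment matches → elsewhere allophone [n].
Occurrence 2 (position 6): no conditioning environment matches → elsewhere allophone [n].
Occurrence 3 (position 8): word-finally → [ŋ].

[n], [n], [ŋ]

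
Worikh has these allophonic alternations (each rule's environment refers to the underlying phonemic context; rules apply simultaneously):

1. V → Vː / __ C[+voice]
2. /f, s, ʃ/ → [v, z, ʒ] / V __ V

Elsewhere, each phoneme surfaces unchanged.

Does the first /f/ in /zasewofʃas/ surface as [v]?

/f/ (between /o/ and /ʃ/) fails the environment for rule 2, so it stays [f].
The actual realization is [f], not [v].

No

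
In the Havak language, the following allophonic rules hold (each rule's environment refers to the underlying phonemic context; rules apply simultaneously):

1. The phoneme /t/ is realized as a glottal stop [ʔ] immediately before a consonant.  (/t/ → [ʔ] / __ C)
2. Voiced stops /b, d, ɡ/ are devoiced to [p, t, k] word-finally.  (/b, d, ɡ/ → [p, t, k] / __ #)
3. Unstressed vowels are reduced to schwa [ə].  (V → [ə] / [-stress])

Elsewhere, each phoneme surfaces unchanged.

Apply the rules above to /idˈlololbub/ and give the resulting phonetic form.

[ədˈloləlbəp]

Rule 3 applies to /i/ (word-initial: in an unstressed syllable) → [ə].
/d/ — between /i/ and /l/; rule 2 does not apply here → [d].
/l/ (between /d/ and /o/): no rule targets it → [l].
/o/ (between /l/ and /l/) is in the target of rule 3 but the environment (in an unstressed syllable) is not met → [o].
/l/ stays [l].
Rule 3 applies to /o/ (between /l/ and /l/: in an unstressed syllable) → [ə].
/l/ (between /o/ and /b/) is unaffected → [l].
/b/ — between /l/ and /u/; rule 2 does not apply here → [b].
/u/ (between /b/ and /b/) occurs in an unstressed syllable → [ə] by rule 3.
/b/ (word-final) occurs word-finally → [p] by rule 2.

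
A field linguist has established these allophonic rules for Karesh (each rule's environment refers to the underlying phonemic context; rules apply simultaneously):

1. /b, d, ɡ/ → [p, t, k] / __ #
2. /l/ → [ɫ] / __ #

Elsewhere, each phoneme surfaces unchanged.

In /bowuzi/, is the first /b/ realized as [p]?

/b/ (word-initial) fails the environment for rule 1, so it stays [b].
The actual realization is [b], not [p].

No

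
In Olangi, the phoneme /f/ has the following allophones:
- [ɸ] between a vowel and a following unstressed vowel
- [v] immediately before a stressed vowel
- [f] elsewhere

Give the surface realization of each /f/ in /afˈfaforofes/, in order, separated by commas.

[f], [v], [ɸ], [ɸ]

Occurrence 1 (position 2): no conditioning environment matches → elsewhere allophone [f].
Occurrence 2 (position 3): immediately before a stressed vowel → [v].
Occurrence 3 (position 5): between a vowel and a following unstressed vowel → [ɸ].
Occurrence 4 (position 9): between a vowel and a following unstressed vowel → [ɸ].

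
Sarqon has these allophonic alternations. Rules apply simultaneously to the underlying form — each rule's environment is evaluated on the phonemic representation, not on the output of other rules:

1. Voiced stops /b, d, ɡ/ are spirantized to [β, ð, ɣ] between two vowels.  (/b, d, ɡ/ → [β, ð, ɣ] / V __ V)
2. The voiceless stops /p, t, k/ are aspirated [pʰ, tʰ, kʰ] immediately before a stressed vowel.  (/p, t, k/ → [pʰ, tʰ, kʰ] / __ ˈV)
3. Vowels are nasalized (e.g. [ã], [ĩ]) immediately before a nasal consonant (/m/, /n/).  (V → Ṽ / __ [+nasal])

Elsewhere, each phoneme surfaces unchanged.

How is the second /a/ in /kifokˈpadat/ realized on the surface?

[a]

/a/ (between /d/ and /t/): rule 3 targets it, but not before a nasal consonant → unchanged [a].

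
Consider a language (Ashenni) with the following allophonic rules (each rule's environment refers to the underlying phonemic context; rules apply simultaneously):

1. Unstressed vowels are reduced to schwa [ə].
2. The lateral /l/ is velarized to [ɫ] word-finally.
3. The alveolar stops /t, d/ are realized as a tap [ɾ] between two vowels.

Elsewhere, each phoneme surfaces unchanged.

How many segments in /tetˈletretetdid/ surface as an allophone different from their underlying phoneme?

Segments that undergo a rule: /e/ → [ə] (rule 1); /e/ → [ə] (rule 1); /t/ → [ɾ] (rule 3); /e/ → [ə] (rule 1); /i/ → [ə] (rule 1).
All other segments surface unchanged.

5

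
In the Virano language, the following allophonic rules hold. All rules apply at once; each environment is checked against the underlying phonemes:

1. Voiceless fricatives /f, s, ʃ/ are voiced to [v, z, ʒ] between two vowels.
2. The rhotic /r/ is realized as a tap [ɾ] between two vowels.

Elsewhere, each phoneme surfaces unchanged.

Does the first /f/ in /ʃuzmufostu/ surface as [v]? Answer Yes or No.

Yes

Rule 1 applies to /f/ (between /u/ and /o/: between two vowels) → [v].
The actual realization is [v], which matches [v].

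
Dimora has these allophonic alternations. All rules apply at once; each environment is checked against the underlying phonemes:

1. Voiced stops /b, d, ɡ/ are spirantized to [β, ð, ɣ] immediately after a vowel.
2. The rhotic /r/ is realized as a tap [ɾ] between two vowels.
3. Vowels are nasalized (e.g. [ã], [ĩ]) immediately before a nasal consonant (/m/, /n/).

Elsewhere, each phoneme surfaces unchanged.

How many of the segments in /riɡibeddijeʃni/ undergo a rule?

3

Segments that undergo a rule: /ɡ/ → [ɣ] (rule 1); /b/ → [β] (rule 1); /d/ → [ð] (rule 1).
All other segments surface unchanged.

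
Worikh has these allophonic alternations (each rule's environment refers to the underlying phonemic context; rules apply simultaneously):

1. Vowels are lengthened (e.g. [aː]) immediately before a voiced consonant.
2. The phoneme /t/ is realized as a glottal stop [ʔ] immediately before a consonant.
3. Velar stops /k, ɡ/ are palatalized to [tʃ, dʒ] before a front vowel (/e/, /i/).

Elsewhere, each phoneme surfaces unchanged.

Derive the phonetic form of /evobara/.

/e/ meets the environment for rule 1 (before a voiced consonant) → [eː].
/v/ (between /e/ and /o/): no rule targets it → [v].
/o/ (between /v/ and /b/): before a voiced consonant, so rule 1 applies → [oː].
/b/ (between /o/ and /a/) is unaffected → [b].
/a/ (between /b/ and /r/) occurs before a voiced consonant → [aː] by rule 1.
/r/ (between /a/ and /a/): no rule targets it → [r].
/a/ (word-final) fails the environment for rule 1, so it stays [a].

[eːvoːbaːra]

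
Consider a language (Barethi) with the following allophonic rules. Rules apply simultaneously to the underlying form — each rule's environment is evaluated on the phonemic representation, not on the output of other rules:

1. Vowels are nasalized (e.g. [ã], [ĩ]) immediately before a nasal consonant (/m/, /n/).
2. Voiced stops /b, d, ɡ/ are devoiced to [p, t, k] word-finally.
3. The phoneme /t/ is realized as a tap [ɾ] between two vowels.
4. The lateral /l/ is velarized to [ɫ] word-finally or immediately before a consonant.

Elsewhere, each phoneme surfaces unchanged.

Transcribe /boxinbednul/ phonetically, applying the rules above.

/b/ (word-initial): rule 2 targets it, but not word-finally → unchanged [b].
/o/ (between /b/ and /x/): rule 1 targets it, but not before a nasal consonant → unchanged [o].
/x/ stays [x].
/i/ — between /x/ and /n/, before a nasal consonant — surfaces as [ĩ] (rule 1).
/n/ (between /i/ and /b/): no rule targets it → [n].
/b/ — between /n/ and /e/; rule 2 does not apply here → [b].
/e/ (between /b/ and /d/): rule 1 targets it, but not before a nasal consonant → unchanged [e].
/d/ (between /e/ and /n/) fails the environment for rule 2, so it stays [d].
/n/ (between /d/ and /u/) is unaffected → [n].
/u/ (between /n/ and /l/) is in the target of rule 1 but the environment (before a nasal consonant) is not met → [u].
/l/ meets the environment for rule 4 (word-finally or immediately before a consonant) → [ɫ].

[boxĩnbednuɫ]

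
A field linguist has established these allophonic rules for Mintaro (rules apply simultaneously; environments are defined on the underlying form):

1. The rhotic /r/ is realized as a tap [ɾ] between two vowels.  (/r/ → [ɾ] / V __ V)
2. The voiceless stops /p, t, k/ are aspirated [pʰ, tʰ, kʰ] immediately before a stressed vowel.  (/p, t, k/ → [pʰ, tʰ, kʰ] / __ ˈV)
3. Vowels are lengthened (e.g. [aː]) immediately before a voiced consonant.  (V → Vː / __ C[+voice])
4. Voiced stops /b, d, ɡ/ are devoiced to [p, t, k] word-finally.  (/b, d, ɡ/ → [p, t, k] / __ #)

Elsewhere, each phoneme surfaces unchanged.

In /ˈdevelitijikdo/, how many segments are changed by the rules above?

3

Segments that undergo a rule: /e/ → [eː] (rule 3); /e/ → [eː] (rule 3); /i/ → [iː] (rule 3).
All other segments surface unchanged.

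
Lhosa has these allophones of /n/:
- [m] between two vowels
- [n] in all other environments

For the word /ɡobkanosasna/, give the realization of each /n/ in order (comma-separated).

[m], [n]

Occurrence 1 (position 6): between two vowels → [m].
Occurrence 2 (position 11): no conditioning environment matches → elsewhere allophone [n].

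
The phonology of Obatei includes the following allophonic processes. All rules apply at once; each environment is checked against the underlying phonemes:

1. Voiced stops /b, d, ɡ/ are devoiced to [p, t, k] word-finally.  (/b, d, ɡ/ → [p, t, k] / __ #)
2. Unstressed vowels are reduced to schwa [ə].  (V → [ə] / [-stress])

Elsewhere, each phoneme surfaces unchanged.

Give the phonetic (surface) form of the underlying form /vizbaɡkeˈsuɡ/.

[vəzbəɡkəˈsuk]

/v/ (word-initial): no rule targets it → [v].
/i/ (between /v/ and /z/) occurs in an unstressed syllable → [ə] by rule 2.
/z/ (between /i/ and /b/) is unaffected → [z].
/b/ (between /z/ and /a/) fails the environment for rule 1, so it stays [b].
/a/ — between /b/ and /ɡ/, in an unstressed syllable — surfaces as [ə] (rule 2).
/ɡ/ (between /a/ and /k/) is in the target of rule 1 but the environment (word-finally) is not met → [ɡ].
/k/ stays [k].
/e/ (between /k/ and /s/): in an unstressed syllable, so rule 2 applies → [ə].
/s/ stays [s].
/u/ (between /s/ and /ɡ/) fails the environment for rule 2, so it stays [u].
/ɡ/ — word-final, word-finally — surfaces as [k] (rule 1).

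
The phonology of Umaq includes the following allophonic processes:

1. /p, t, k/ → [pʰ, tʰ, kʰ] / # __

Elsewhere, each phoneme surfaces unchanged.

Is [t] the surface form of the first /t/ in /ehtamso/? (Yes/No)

/t/ — between /h/ and /a/; rule 1 does not apply here → [t].
The actual realization is [t], which matches [t].

Yes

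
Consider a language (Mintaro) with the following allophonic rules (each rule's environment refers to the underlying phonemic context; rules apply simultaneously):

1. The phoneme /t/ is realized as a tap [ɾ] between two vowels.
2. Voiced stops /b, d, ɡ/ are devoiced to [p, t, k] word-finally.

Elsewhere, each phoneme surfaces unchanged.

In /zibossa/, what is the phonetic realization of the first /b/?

[b]

/b/ (between /i/ and /o/) fails the environment for rule 2, so it stays [b].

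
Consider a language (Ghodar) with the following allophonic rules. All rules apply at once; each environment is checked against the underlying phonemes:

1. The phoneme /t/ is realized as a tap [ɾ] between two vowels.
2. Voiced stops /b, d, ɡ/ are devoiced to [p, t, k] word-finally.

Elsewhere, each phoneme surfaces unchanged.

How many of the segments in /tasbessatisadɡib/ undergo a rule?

Segments that undergo a rule: /t/ → [ɾ] (rule 1); /b/ → [p] (rule 2).
All other segments surface unchanged.

2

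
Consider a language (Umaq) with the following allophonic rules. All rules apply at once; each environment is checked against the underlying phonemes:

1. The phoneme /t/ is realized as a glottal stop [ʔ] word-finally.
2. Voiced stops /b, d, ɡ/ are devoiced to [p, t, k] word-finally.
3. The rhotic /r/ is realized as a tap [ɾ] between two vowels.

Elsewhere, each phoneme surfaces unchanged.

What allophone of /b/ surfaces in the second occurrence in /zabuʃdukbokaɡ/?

/b/ (between /k/ and /o/): rule 2 targets it, but not word-finally → unchanged [b].

[b]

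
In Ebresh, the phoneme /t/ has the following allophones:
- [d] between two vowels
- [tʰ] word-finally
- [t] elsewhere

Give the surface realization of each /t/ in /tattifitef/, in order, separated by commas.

[t], [t], [t], [d]

Occurrence 1 (position 1): no conditioning environment matches → elsewhere allophone [t].
Occurrence 2 (position 3): no conditioning environment matches → elsewhere allophone [t].
Occurrence 3 (position 4): no conditioning environment matches → elsewhere allophone [t].
Occurrence 4 (position 8): between two vowels → [d].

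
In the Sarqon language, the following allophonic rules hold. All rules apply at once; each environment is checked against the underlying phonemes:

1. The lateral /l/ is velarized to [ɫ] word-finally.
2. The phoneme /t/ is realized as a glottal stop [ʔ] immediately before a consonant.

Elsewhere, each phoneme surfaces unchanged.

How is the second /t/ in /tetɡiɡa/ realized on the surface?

[ʔ]

/t/ (between /e/ and /ɡ/) occurs immediately before a consonant → [ʔ] by rule 2.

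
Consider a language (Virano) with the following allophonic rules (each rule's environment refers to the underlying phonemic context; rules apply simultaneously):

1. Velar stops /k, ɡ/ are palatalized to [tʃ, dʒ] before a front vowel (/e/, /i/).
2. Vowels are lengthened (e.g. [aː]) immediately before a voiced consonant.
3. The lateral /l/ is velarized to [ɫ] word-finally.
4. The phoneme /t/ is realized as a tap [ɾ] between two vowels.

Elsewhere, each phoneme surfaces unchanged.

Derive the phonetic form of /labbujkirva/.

/l/ — word-initial; rule 3 does not apply here → [l].
Rule 2 applies to /a/ (between /l/ and /b/: before a voiced consonant) → [aː].
/b/ stays [b].
/b/ (between /b/ and /u/) is unaffected → [b].
/u/ — between /b/ and /j/, before a voiced consonant — surfaces as [uː] (rule 2).
/j/ (between /u/ and /k/): no rule targets it → [j].
Rule 1 applies to /k/ (between /j/ and /i/: before a front vowel) → [tʃ].
/i/ (between /k/ and /r/) occurs before a voiced consonant → [iː] by rule 2.
/r/ (between /i/ and /v/): no rule targets it → [r].
/v/ (between /r/ and /a/) is unaffected → [v].
/a/ — word-final; rule 2 does not apply here → [a].

[laːbbuːjtʃiːrva]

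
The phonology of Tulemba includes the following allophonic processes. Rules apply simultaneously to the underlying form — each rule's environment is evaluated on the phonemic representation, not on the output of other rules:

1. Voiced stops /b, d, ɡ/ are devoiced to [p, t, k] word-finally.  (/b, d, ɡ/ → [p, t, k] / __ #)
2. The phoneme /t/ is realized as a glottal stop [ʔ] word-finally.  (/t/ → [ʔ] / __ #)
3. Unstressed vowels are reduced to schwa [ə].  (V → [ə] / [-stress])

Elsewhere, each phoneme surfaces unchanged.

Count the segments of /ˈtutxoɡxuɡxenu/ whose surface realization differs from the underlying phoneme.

Segments that undergo a rule: /o/ → [ə] (rule 3); /u/ → [ə] (rule 3); /e/ → [ə] (rule 3); /u/ → [ə] (rule 3).
All other segments surface unchanged.

4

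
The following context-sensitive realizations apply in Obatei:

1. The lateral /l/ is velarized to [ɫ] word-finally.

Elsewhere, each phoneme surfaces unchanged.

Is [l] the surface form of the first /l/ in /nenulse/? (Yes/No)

/l/ (between /u/ and /s/): rule 1 targets it, but not word-finally → unchanged [l].
The actual realization is [l], which matches [l].

Yes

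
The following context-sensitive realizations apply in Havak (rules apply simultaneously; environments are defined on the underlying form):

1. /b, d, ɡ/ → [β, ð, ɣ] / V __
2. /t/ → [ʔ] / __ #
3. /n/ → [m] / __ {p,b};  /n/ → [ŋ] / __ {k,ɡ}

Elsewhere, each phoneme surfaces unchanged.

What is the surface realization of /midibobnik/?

/d/ (between /i/ and /i/) occurs immediately after a vowel → [ð] by rule 1.
/b/ — between /i/ and /o/, immediately after a vowel — surfaces as [β] (rule 1).
Rule 1 applies to /b/ (between /o/ and /n/: immediately after a vowel) → [β].
/n/ (between /b/ and /i/) is in the target of rule 3 but the environment (before a labial or velar stop) is not met → [n].

[miðiβoβnik]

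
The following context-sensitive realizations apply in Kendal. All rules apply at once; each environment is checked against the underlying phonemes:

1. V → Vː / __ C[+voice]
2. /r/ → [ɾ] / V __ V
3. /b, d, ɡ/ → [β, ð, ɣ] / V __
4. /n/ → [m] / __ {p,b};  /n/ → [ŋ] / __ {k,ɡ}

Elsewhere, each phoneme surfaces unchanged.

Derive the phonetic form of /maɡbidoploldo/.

[maːɣbiːðoploːldo]

/m/ — not in any rule's target class → [m].
/a/ meets the environment for rule 1 (before a voiced consonant) → [aː].
Rule 3 applies to /ɡ/ (between /a/ and /b/: immediately after a vowel) → [ɣ].
/b/ — between /ɡ/ and /i/; rule 3 does not apply here → [b].
/i/ (between /b/ and /d/) occurs before a voiced consonant → [iː] by rule 1.
/d/ meets the environment for rule 3 (immediately after a vowel) → [ð].
/o/ (between /d/ and /p/) is in the target of rule 1 but the environment (before a voiced consonant) is not met → [o].
/p/ (between /o/ and /l/): no rule targets it → [p].
/l/ stays [l].
/o/ (between /l/ and /l/) occurs before a voiced consonant → [oː] by rule 1.
/l/ — not in any rule's target class → [l].
/d/ (between /l/ and /o/): rule 3 targets it, but not immediately after a vowel → unchanged [d].
/o/ — word-final; rule 1 does not apply here → [o].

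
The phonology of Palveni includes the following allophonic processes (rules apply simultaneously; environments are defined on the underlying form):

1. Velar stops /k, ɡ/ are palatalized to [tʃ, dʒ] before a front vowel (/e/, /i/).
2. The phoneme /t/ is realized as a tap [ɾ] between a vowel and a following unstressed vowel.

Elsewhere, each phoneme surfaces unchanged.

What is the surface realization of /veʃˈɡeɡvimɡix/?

/v/ (word-initial): no rule targets it → [v].
/e/ (between /v/ and /ʃ/): no rule targets it → [e].
/ʃ/ — not in any rule's target class → [ʃ].
/ɡ/ (between /ʃ/ and /e/) occurs before a front vowel → [dʒ] by rule 1.
/e/ stays [e].
/ɡ/ (between /e/ and /v/) fails the environment for rule 1, so it stays [ɡ].
/v/ — not in any rule's target class → [v].
/i/ stays [i].
/m/ — not in any rule's target class → [m].
/ɡ/ (between /m/ and /i/): before a front vowel, so rule 1 applies → [dʒ].
/i/ (between /ɡ/ and /x/) is unaffected → [i].
/x/ stays [x].

[veʃˈdʒeɡvimdʒix]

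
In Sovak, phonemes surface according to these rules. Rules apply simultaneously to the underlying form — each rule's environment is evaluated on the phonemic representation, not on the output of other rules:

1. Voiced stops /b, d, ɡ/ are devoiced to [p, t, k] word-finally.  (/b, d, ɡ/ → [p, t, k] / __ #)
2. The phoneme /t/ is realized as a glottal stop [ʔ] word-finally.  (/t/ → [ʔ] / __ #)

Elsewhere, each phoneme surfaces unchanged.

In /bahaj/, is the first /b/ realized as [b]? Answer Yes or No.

/b/ — word-initial; rule 1 does not apply here → [b].
The actual realization is [b], which matches [b].

Yes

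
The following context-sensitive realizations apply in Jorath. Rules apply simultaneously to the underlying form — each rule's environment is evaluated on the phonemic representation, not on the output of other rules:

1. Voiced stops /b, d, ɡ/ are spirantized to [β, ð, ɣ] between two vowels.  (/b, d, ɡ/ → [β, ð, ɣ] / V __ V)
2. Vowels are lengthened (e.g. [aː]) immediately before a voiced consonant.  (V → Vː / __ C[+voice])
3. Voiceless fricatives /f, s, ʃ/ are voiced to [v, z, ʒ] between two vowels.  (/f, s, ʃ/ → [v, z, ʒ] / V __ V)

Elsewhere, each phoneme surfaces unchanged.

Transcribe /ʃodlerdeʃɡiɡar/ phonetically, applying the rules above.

[ʃoːdleːrdeʃɡiːɣaːr]

/ʃ/ (word-initial) is in the target of rule 3 but the environment (between two vowels) is not met → [ʃ].
/o/ — between /ʃ/ and /d/, before a voiced consonant — surfaces as [oː] (rule 2).
/d/ (between /o/ and /l/): rule 1 targets it, but not between two vowels → unchanged [d].
/l/ (between /d/ and /e/) is unaffected → [l].
Rule 2 applies to /e/ (between /l/ and /r/: before a voiced consonant) → [eː].
/r/ — not in any rule's target class → [r].
/d/ (between /r/ and /e/) is in the target of rule 1 but the environment (between two vowels) is not met → [d].
/e/ — between /d/ and /ʃ/; rule 2 does not apply here → [e].
/ʃ/ (between /e/ and /ɡ/) is in the target of rule 3 but the environment (between two vowels) is not met → [ʃ].
/ɡ/ (between /ʃ/ and /i/) fails the environment for rule 1, so it stays [ɡ].
/i/ (between /ɡ/ and /ɡ/) occurs before a voiced consonant → [iː] by rule 2.
Rule 1 applies to /ɡ/ (between /i/ and /a/: between two vowels) → [ɣ].
/a/ — between /ɡ/ and /r/, before a voiced consonant — surfaces as [aː] (rule 2).
/r/ stays [r].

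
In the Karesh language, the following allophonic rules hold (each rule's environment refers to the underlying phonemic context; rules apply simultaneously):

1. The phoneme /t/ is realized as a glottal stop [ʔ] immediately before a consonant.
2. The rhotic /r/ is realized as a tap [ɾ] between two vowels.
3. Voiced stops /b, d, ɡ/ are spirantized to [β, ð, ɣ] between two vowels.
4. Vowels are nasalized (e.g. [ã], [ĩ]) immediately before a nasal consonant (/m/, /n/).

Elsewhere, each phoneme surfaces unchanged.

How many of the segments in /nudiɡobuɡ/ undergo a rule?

3

Segments that undergo a rule: /d/ → [ð] (rule 3); /ɡ/ → [ɣ] (rule 3); /b/ → [β] (rule 3).
All other segments surface unchanged.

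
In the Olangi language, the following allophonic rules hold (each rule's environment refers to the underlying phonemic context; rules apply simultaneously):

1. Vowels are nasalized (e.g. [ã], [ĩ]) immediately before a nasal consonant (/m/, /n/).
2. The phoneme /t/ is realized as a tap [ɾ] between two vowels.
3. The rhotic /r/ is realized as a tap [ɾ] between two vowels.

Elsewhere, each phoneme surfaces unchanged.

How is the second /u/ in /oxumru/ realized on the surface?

/u/ — word-final; rule 1 does not apply here → [u].

[u]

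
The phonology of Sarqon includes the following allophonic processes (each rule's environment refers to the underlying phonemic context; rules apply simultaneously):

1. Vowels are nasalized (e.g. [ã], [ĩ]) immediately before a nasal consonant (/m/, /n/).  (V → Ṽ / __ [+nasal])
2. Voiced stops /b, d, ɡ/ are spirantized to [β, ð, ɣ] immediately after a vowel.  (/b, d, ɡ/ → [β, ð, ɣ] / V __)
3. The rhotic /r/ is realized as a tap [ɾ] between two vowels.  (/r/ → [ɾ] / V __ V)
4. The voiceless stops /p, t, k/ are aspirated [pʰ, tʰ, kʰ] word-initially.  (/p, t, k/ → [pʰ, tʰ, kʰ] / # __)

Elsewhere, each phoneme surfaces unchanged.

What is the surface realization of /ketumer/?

[kʰetũmer]

/k/ (word-initial) occurs word-initially → [kʰ] by rule 4.
/e/ (between /k/ and /t/) is in the target of rule 1 but the environment (before a nasal consonant) is not met → [e].
/t/ — between /e/ and /u/; rule 4 does not apply here → [t].
/u/ (between /t/ and /m/): before a nasal consonant, so rule 1 applies → [ũ].
/m/ (between /u/ and /e/) is unaffected → [m].
/e/ — between /m/ and /r/; rule 1 does not apply here → [e].
/r/ (word-final): rule 3 targets it, but not between two vowels → unchanged [r].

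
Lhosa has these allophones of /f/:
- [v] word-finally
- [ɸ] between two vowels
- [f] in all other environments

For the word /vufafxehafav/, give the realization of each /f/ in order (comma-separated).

[ɸ], [f], [ɸ]

Occurrence 1 (position 3): between two vowels → [ɸ].
Occurrence 2 (position 5): no conditioning environment matches → elsewhere allophone [f].
Occurrence 3 (position 10): between two vowels → [ɸ].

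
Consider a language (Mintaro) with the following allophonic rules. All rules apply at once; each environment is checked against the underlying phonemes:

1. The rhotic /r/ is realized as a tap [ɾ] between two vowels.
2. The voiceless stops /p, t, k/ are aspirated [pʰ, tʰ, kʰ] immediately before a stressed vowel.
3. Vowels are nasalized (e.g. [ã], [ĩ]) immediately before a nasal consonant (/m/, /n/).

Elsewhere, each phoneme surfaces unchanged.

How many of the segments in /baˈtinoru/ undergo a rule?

Segments that undergo a rule: /t/ → [tʰ] (rule 2); /i/ → [ĩ] (rule 3); /r/ → [ɾ] (rule 1).
All other segments surface unchanged.

3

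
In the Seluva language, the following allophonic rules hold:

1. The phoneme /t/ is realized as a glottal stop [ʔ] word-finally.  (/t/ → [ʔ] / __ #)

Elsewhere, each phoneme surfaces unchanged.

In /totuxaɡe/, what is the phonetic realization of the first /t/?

[t]

/t/ — word-initial; rule 1 does not apply here → [t].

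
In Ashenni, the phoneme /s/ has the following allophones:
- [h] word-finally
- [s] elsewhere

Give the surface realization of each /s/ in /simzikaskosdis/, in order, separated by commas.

[s], [s], [s], [h]

Occurrence 1 (position 1): no conditioning environment matches → elsewhere allophone [s].
Occurrence 2 (position 8): no conditioning environment matches → elsewhere allophone [s].
Occurrence 3 (position 11): no conditioning environment matches → elsewhere allophone [s].
Occurrence 4 (position 14): word-finally → [h].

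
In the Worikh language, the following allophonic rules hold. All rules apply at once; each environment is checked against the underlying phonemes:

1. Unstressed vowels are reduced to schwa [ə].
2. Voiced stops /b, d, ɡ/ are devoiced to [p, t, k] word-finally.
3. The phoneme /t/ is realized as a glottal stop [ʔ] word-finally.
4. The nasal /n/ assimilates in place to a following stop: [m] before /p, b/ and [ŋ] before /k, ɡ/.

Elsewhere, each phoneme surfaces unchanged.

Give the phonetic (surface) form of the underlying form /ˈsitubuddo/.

/s/ — not in any rule's target class → [s].
/i/ (between /s/ and /t/) is in the target of rule 1 but the environment (in an unstressed syllable) is not met → [i].
/t/ — between /i/ and /u/; rule 3 does not apply here → [t].
/u/ — between /t/ and /b/, in an unstressed syllable — surfaces as [ə] (rule 1).
/b/ (between /u/ and /u/): rule 2 targets it, but not word-finally → unchanged [b].
/u/ meets the environment for rule 1 (in an unstressed syllable) → [ə].
/d/ (between /u/ and /d/) fails the environment for rule 2, so it stays [d].
/d/ (between /d/ and /o/) is in the target of rule 2 but the environment (word-finally) is not met → [d].
/o/ (word-final) occurs in an unstressed syllable → [ə] by rule 1.

[ˈsitəbəddə]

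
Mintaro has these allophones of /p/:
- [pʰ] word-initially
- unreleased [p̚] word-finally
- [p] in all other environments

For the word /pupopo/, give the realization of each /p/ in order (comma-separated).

[pʰ], [p], [p]

Occurrence 1 (position 1): word-initially → [pʰ].
Occurrence 2 (position 3): no conditioning environment matches → elsewhere allophone [p].
Occurrence 3 (position 5): no conditioning environment matches → elsewhere allophone [p].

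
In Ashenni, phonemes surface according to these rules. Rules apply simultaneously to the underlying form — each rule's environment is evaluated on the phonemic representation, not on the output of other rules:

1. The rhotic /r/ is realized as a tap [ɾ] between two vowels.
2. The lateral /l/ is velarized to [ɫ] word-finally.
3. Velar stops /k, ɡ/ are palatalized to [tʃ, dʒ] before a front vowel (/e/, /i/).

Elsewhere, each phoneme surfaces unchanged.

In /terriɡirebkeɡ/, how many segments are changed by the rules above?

Segments that undergo a rule: /ɡ/ → [dʒ] (rule 3); /r/ → [ɾ] (rule 1); /k/ → [tʃ] (rule 3).
All other segments surface unchanged.

3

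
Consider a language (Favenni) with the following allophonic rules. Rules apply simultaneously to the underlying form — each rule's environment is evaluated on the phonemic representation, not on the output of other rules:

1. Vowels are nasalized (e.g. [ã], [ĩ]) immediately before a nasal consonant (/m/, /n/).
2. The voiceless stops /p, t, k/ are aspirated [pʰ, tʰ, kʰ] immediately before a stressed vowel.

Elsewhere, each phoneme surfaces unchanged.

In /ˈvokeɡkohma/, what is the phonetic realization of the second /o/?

/o/ (between /k/ and /h/): rule 1 targets it, but not before a nasal consonant → unchanged [o].

[o]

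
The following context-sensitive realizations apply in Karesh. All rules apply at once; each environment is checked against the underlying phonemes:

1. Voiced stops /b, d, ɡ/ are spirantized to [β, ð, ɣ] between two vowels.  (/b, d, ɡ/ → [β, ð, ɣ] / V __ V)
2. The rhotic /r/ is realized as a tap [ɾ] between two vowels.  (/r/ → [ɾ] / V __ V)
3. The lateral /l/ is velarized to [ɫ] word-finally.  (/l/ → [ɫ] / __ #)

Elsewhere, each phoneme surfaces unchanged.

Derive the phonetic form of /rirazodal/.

/r/ (word-initial) fails the environment for rule 2, so it stays [r].
Rule 2 applies to /r/ (between /i/ and /a/: between two vowels) → [ɾ].
/d/ (between /o/ and /a/): between two vowels, so rule 1 applies → [ð].
/l/ (word-final): word-finally, so rule 3 applies → [ɫ].

[riɾazoðaɫ]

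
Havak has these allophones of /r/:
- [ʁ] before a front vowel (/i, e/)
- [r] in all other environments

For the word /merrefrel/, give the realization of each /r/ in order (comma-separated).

[r], [ʁ], [ʁ]

Occurrence 1 (position 3): no conditioning environment matches → elsewhere allophone [r].
Occurrence 2 (position 4): before a front vowel (/i, e/) → [ʁ].
Occurrence 3 (position 7): before a front vowel (/i, e/) → [ʁ].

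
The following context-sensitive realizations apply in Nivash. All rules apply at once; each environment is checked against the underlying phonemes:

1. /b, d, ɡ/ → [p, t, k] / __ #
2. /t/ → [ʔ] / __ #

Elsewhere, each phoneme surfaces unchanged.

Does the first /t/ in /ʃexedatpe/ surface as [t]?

Yes

/t/ (between /a/ and /p/): rule 2 targets it, but not word-finally → unchanged [t].
The actual realization is [t], which matches [t].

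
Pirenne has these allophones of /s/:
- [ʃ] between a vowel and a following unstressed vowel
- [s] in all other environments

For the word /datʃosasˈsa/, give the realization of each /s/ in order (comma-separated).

[ʃ], [s], [s]

Occurrence 1 (position 6): between a vowel and a following unstressed vowel → [ʃ].
Occurrence 2 (position 8): no conditioning environment matches → elsewhere allophone [s].
Occurrence 3 (position 9): no conditioning environment matches → elsewhere allophone [s].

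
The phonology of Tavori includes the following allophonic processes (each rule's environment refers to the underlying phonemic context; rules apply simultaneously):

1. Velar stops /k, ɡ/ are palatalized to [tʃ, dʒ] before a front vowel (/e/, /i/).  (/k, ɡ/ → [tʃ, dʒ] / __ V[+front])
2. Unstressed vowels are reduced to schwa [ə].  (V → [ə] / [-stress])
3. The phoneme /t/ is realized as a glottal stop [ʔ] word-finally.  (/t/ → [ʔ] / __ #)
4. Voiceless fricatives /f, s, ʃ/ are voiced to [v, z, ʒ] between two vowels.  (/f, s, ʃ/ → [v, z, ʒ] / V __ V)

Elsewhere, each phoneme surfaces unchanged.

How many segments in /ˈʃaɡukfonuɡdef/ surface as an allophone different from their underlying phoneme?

Segments that undergo a rule: /u/ → [ə] (rule 2); /o/ → [ə] (rule 2); /u/ → [ə] (rule 2); /e/ → [ə] (rule 2).
All other segments surface unchanged.

4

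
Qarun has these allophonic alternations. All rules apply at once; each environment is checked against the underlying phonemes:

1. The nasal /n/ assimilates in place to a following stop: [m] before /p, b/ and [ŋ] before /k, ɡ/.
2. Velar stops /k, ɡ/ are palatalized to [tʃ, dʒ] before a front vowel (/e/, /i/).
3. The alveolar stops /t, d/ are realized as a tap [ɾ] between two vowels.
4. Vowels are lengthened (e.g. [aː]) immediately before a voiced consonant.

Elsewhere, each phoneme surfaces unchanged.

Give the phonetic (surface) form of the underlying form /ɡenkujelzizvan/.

[dʒeːŋkuːjeːlziːzvaːn]

/ɡ/ (word-initial): before a front vowel, so rule 2 applies → [dʒ].
/e/ (between /ɡ/ and /n/): before a voiced consonant, so rule 4 applies → [eː].
Rule 1 applies to /n/ (between /e/ and /k/: before a labial or velar stop) → [ŋ].
/k/ (between /n/ and /u/): rule 2 targets it, but not before a front vowel → unchanged [k].
/u/ — between /k/ and /j/, before a voiced consonant — surfaces as [uː] (rule 4).
/e/ (between /j/ and /l/): before a voiced consonant, so rule 4 applies → [eː].
/i/ — between /z/ and /z/, before a voiced consonant — surfaces as [iː] (rule 4).
Rule 4 applies to /a/ (between /v/ and /n/: before a voiced consonant) → [aː].
/n/ (word-final) fails the environment for rule 1, so it stays [n].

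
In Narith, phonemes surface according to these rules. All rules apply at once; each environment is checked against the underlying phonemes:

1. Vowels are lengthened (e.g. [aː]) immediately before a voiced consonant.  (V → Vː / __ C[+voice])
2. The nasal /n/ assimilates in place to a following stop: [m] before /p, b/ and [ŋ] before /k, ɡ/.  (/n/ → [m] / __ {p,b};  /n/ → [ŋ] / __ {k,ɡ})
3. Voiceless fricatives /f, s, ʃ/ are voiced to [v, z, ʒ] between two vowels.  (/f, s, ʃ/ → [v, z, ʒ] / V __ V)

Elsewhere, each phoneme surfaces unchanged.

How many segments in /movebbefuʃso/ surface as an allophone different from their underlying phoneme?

3

Segments that undergo a rule: /o/ → [oː] (rule 1); /e/ → [eː] (rule 1); /f/ → [v] (rule 3).
All other segments surface unchanged.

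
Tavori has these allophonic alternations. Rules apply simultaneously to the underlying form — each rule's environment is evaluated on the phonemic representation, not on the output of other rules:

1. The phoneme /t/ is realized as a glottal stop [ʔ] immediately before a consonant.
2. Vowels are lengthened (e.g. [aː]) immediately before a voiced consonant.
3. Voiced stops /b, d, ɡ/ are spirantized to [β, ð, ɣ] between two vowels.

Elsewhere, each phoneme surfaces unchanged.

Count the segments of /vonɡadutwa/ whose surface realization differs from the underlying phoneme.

Segments that undergo a rule: /o/ → [oː] (rule 2); /a/ → [aː] (rule 2); /d/ → [ð] (rule 3); /t/ → [ʔ] (rule 1).
All other segments surface unchanged.

4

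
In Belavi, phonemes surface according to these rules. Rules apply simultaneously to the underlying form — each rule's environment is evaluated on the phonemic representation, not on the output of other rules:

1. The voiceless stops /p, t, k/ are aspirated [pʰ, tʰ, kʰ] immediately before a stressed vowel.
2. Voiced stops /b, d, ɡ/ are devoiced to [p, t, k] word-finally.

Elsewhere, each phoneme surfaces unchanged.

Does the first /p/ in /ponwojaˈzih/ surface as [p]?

Yes

/p/ — word-initial; rule 1 does not apply here → [p].
The actual realization is [p], which matches [p].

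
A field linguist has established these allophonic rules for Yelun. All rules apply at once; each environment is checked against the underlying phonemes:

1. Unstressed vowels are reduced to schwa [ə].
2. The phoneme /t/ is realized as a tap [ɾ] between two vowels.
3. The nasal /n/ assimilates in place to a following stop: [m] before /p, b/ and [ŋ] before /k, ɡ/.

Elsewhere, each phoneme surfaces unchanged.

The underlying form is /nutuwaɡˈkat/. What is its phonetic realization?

[nəɾəwəɡˈkat]

/n/ (word-initial) fails the environment for rule 3, so it stays [n].
/u/ (between /n/ and /t/): in an unstressed syllable, so rule 1 applies → [ə].
/t/ (between /u/ and /u/): between two vowels, so rule 2 applies → [ɾ].
/u/ (between /t/ and /w/): in an unstressed syllable, so rule 1 applies → [ə].
/w/ stays [w].
/a/ meets the environment for rule 1 (in an unstressed syllable) → [ə].
/ɡ/ stays [ɡ].
/k/ — not in any rule's target class → [k].
/a/ (between /k/ and /t/) is in the target of rule 1 but the environment (in an unstressed syllable) is not met → [a].
/t/ (word-final): rule 2 targets it, but not between two vowels → unchanged [t].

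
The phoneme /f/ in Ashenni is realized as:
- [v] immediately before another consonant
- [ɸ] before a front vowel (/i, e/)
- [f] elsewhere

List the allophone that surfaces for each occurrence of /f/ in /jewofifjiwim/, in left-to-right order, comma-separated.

Occurrence 1 (position 5): before a front vowel (/i, e/) → [ɸ].
Occurrence 2 (position 7): immediately before another consonant → [v].

[ɸ], [v]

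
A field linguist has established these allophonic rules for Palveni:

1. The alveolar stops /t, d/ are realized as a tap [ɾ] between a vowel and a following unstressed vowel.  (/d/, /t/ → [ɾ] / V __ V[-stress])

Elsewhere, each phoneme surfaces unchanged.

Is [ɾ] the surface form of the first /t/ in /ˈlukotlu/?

No

/t/ (between /o/ and /l/) fails the environment for rule 1, so it stays [t].
The actual realization is [t], not [ɾ].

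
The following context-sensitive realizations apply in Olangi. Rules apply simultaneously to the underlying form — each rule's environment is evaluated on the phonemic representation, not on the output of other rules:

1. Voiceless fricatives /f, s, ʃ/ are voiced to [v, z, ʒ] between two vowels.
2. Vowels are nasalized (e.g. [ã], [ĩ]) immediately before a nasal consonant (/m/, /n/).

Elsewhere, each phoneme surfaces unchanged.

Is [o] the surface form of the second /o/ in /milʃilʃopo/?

Yes

/o/ (word-final): rule 2 targets it, but not before a nasal consonant → unchanged [o].
The actual realization is [o], which matches [o].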